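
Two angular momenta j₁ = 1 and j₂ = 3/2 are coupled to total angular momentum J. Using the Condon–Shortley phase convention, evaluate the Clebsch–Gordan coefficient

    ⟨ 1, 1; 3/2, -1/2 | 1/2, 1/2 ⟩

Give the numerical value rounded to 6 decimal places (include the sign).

+0.408248  (= +√(1/6))

triangle: 2!·0!·1!/4! = 2/24
(j±m)!: 2!·0!·1!·2!·1!·0! = 4
prefactor² = (2J+1)·Δ·N² = 2/3
  k=0: +1/(0!·2!·0!·1!·0!·0!) = 1/2
Σ = 1/2  ⇒  CG² = 2/3·1/2² = 1/6
CG = +√(1/6) = +0.408248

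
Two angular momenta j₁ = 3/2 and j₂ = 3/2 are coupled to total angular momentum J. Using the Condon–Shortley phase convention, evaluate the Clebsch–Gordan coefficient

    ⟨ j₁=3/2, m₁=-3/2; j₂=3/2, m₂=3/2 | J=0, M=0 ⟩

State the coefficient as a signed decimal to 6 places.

√[1·3!0!0!/4! · 0!3!3!0!0!0!] = √(9)
  +(−1)^3/∏(3,0,0,0,0,0)! = -1/6  (running -1/6)
⟨..|..⟩ = √(9)·(-1/6) = -0.500000

−√(1/4) ≈ -0.500000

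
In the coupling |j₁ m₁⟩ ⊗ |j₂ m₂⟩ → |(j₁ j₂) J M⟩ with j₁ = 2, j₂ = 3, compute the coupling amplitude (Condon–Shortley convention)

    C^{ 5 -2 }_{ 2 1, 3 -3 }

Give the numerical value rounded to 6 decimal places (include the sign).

triangle: 0!×4!×6!/11! = 17280/39916800
(j±m)!: 3!×1!×0!×6!×3!×7! = 130636800
prefactor² = (2J+1)×Δ×N² = 622080
  k=0: +1/(0!×0!×1!×0!×3!×6!) = 1/4320
Σ = 1/4320  ⇒  CG² = 622080×1/4320² = 1/30
CG = +√(1/30) = +0.182574

+0.182574  (= +√(1/30))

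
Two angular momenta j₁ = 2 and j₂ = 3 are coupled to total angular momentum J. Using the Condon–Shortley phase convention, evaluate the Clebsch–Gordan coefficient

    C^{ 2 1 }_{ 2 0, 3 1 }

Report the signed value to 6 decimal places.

+0.377964

triangle: 3!*1!*3!/8! = 36/40320
(j±m)!: 2!*2!*4!*2!*3!*1! = 1152
prefactor² = (2J+1)*Δ*N² = 36/7
  k=1: −1/(1!*2!*1!*3!*0!*0!) = -1/12
  k=2: +1/(2!*1!*0!*2!*1!*1!) = 1/4
Σ = 1/6  ⇒  CG² = 36/7*1/6² = 1/7
CG = +√(1/7) = +0.377964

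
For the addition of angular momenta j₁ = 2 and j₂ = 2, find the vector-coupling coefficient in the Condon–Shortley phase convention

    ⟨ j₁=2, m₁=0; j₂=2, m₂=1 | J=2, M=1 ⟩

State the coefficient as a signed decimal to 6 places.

-0.267261  (= −√(1/14))

√[5·2!2!2!/7! · 2!2!3!1!3!1!] = √(8/7)
  +(−1)^1/∏(1,1,1,2,1,0)! = -1/2  (running -1/2)
  +(−1)^2/∏(2,0,0,1,2,1)! = 1/4  (running -1/4)
⟨..|..⟩ = √(8/7)·(-1/4) = -0.267261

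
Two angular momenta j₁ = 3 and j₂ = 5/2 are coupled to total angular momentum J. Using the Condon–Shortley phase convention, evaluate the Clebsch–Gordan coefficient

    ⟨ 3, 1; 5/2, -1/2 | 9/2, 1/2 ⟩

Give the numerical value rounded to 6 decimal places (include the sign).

+0.480500

triangle: 1!·5!·4!/11! = 2880/39916800
(j±m)!: 4!·2!·2!·3!·5!·4! = 1658880
prefactor² = (2J+1)·Δ·N² = 92160/77
  k=0: +1/(0!·1!·2!·2!·3!·2!) = 1/48
  k=1: −1/(1!·0!·1!·1!·4!·3!) = -1/144
Σ = 1/72  ⇒  CG² = 92160/77·1/72² = 160/693
CG = +√(160/693) = +0.480500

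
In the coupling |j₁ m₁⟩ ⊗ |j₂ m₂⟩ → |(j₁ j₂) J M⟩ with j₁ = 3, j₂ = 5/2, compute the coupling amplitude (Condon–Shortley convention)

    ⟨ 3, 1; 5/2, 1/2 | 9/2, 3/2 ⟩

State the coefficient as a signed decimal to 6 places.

+√(5/231) ≈ +0.147122

triangle: 1!×5!×4!/11! = 2880/39916800
(j±m)!: 4!×2!×3!×2!×6!×3! = 2488320
prefactor² = (2J+1)×Δ×N² = 138240/77
  k=0: +1/(0!×1!×2!×3!×3!×1!) = 1/72
  k=1: −1/(1!×0!×1!×2!×4!×2!) = -1/96
Σ = 1/288  ⇒  CG² = 138240/77×1/288² = 5/231
CG = +√(5/231) = +0.147122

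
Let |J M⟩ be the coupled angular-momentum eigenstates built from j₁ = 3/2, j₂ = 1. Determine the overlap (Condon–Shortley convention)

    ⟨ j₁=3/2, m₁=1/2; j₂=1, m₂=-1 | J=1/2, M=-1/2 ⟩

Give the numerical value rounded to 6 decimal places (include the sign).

√[2·2!1!0!/4! · 2!1!0!2!0!1!] = √(2/3)
  +(−1)^0/∏(0,2,1,0,0,0)! = 1/2  (running 1/2)
⟨..|..⟩ = √(2/3)·(1/2) = +0.408248

+0.408248  (= +√(1/6))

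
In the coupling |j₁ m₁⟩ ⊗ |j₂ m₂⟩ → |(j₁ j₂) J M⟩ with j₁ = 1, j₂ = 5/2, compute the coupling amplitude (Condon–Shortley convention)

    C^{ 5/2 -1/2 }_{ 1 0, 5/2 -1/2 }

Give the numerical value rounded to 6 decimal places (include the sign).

+√(1/35) = +0.169031

triangle: 1!·1!·4!/7! = 24/5040
(j±m)!: 1!·1!·2!·3!·2!·3! = 144
prefactor² = (2J+1)·Δ·N² = 144/35
  k=0: +1/(0!·1!·1!·2!·0!·2!) = 1/4
  k=1: −1/(1!·0!·0!·1!·1!·3!) = -1/6
Σ = 1/12  ⇒  CG² = 144/35·1/12² = 1/35
CG = +√(1/35) = +0.169031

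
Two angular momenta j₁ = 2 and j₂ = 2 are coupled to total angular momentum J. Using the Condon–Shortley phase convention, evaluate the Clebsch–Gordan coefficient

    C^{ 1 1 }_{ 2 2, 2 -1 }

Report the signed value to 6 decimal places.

+0.447214  (= +√(1/5))

j₁+j₂−J=3  J+j₁−j₂=1  J−j₁+j₂=1  j₁+j₂+J+1=6
(j₁±m₁, j₂±m₂, J±M) = (4,0,1,3,2,0)
P² = 36/5
sum k=0..0:
  [0] +1/6 = 1/6
S = 1/6
C² = P²·S² = 1/5 ; C = +0.447214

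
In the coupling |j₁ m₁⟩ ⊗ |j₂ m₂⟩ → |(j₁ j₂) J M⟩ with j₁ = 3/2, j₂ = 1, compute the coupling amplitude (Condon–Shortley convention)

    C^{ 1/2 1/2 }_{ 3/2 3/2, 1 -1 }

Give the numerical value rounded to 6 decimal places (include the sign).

triangle: 2!×1!×0!/4! = 2/24
(j±m)!: 3!×0!×0!×2!×1!×0! = 12
prefactor² = (2J+1)×Δ×N² = 2
  k=0: +1/(0!×2!×0!×0!×1!×0!) = 1/2
Σ = 1/2  ⇒  CG² = 2×1/2² = 1/2
CG = +√(1/2) = +0.707107

+0.707107  (= +√(1/2))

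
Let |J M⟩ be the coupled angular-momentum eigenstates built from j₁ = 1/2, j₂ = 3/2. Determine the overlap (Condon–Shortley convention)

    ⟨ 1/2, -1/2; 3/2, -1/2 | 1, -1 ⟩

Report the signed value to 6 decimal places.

−√(1/4) = -0.500000

j₁+j₂−J=1  J+j₁−j₂=0  J−j₁+j₂=2  j₁+j₂+J+1=4
(j₁±m₁, j₂±m₂, J±M) = (0,1,1,2,0,2)
P² = 1
sum k=1..1:
  [1] −1/2 = -1/2
S = -1/2
C² = P²·S² = 1/4 ; C = -0.500000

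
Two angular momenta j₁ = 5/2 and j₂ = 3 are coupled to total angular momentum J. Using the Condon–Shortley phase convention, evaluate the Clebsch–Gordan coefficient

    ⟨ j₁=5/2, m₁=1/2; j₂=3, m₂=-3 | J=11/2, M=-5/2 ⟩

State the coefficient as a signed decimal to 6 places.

+0.246183

j₁+j₂−J=0  J+j₁−j₂=5  J−j₁+j₂=6  j₁+j₂+J+1=12
(j₁±m₁, j₂±m₂, J±M) = (3,2,0,6,3,8)
P² = 49766400/11
sum k=0..0:
  [0] +1/8640 = 1/8640
S = 1/8640
C² = P²·S² = 2/33 ; C = +0.246183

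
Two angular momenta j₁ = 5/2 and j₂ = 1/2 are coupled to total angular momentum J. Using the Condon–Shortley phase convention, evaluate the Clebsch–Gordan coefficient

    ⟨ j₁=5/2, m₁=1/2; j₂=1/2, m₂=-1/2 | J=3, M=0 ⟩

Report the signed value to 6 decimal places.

√[7·0!5!1!/7! · 3!2!0!1!3!3!] = √(72)
  +(−1)^0/∏(0,0,2,0,3,1)! = 1/12  (running 1/12)
⟨..|..⟩ = √(72)·(1/12) = +0.707107

+√(1/2) = +0.707107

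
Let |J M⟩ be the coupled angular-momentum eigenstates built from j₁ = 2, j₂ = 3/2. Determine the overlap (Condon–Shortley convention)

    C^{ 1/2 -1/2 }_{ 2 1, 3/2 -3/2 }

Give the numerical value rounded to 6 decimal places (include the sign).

+0.316228

triangle: 3!*1!*0!/5! = 6/120
(j±m)!: 3!*1!*0!*3!*0!*1! = 36
prefactor² = (2J+1)*Δ*N² = 18/5
  k=0: +1/(0!*3!*1!*0!*0!*0!) = 1/6
Σ = 1/6  ⇒  CG² = 18/5*1/6² = 1/10
CG = +√(1/10) = +0.316228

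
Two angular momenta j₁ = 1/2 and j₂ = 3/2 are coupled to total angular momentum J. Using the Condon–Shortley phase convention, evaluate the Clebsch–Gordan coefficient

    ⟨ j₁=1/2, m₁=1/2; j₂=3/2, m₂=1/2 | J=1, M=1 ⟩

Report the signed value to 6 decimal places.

triangle: 1!×0!×2!/4! = 2/24
(j±m)!: 1!×0!×2!×1!×2!×0! = 4
prefactor² = (2J+1)×Δ×N² = 1
  k=0: +1/(0!×1!×0!×2!×0!×0!) = 1/2
Σ = 1/2  ⇒  CG² = 1×1/2² = 1/4
CG = +√(1/4) = +0.500000

+0.500000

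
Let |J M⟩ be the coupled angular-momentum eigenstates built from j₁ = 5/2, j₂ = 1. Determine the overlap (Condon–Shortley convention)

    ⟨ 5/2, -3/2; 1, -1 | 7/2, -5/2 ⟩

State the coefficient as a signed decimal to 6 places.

j₁+j₂−J=0  J+j₁−j₂=5  J−j₁+j₂=2  j₁+j₂+J+1=8
(j₁±m₁, j₂±m₂, J±M) = (1,4,0,2,1,6)
P² = 11520/7
sum k=0..0:
  [0] +1/48 = 1/48
S = 1/48
C² = P²·S² = 5/7 ; C = +0.845154

+√(5/7) ≈ +0.845154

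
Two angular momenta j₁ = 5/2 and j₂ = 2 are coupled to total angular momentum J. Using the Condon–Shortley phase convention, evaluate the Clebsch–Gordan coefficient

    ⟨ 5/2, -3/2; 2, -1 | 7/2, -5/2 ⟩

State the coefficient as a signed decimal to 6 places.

j₁+j₂−J=1  J+j₁−j₂=4  J−j₁+j₂=3  j₁+j₂+J+1=9
(j₁±m₁, j₂±m₂, J±M) = (1,4,1,3,1,6)
P² = 2304/7
sum k=0..1:
  [0] +1/48 = 1/48
  [1] −1/36 = -1/36
S = -1/144
C² = P²·S² = 1/63 ; C = -0.125988

-0.125988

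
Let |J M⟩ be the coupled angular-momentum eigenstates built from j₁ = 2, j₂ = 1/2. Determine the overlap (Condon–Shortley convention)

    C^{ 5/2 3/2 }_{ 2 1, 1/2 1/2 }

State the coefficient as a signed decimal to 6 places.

j₁+j₂−J=0  J+j₁−j₂=4  J−j₁+j₂=1  j₁+j₂+J+1=6
(j₁±m₁, j₂±m₂, J±M) = (3,1,1,0,4,1)
P² = 144/5
sum k=0..0:
  [0] +1/6 = 1/6
S = 1/6
C² = P²·S² = 4/5 ; C = +0.894427

+√(4/5) ≈ +0.894427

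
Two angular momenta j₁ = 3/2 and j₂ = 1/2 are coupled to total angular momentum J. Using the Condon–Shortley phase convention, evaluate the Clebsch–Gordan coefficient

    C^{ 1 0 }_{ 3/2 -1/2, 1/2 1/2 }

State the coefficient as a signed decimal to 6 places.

-0.707107  (= −√(1/2))

j₁+j₂−J=1  J+j₁−j₂=2  J−j₁+j₂=0  j₁+j₂+J+1=4
(j₁±m₁, j₂±m₂, J±M) = (1,2,1,0,1,1)
P² = 1/2
sum k=1..1:
  [1] −1/1 = -1
S = -1
C² = P²·S² = 1/2 ; C = -0.707107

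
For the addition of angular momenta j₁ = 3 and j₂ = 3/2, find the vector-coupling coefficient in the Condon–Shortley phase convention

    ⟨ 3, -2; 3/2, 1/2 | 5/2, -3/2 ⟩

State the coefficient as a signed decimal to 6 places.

+0.267261  (= +√(1/14))

j₁+j₂−J=2  J+j₁−j₂=4  J−j₁+j₂=1  j₁+j₂+J+1=8
(j₁±m₁, j₂±m₂, J±M) = (1,5,2,1,1,4)
P² = 288/7
sum k=1..2:
  [1] −1/24 = -1/24
  [2] +1/12 = 1/12
S = 1/24
C² = P²·S² = 1/14 ; C = +0.267261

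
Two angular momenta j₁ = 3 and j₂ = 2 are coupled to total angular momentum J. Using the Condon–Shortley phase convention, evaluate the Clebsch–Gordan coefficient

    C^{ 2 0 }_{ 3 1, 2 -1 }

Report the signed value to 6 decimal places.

-0.377964  (= −√(1/7))

triangle: 3!×3!×1!/8! = 36/40320
(j±m)!: 4!×2!×1!×3!×2!×2! = 1152
prefactor² = (2J+1)×Δ×N² = 36/7
  k=0: +1/(0!×3!×2!×1!×1!×0!) = 1/12
  k=1: −1/(1!×2!×1!×0!×2!×1!) = -1/4
Σ = -1/6  ⇒  CG² = 36/7×(-1/6)² = 1/7
CG = −√(1/7) = -0.377964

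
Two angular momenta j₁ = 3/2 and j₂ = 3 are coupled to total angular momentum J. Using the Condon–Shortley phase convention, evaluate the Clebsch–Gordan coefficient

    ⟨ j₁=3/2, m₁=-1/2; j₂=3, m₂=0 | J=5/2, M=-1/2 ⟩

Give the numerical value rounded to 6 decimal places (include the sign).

-0.414039

j₁+j₂−J=2  J+j₁−j₂=1  J−j₁+j₂=4  j₁+j₂+J+1=8
(j₁±m₁, j₂±m₂, J±M) = (1,2,3,3,2,3)
P² = 216/35
sum k=1..2:
  [1] −1/4 = -1/4
  [2] +1/12 = 1/12
S = -1/6
C² = P²·S² = 6/35 ; C = -0.414039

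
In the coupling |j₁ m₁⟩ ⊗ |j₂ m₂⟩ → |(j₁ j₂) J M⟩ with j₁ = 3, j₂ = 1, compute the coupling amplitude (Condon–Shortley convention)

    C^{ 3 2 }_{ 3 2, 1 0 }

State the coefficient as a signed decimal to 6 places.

triangle: 1!×5!×1!/8! = 120/40320
(j±m)!: 5!×1!×1!×1!×5!×1! = 14400
prefactor² = (2J+1)×Δ×N² = 300
  k=0: +1/(0!×1!×1!×1!×4!×0!) = 1/24
  k=1: −1/(1!×0!×0!×0!×5!×1!) = -1/120
Σ = 1/30  ⇒  CG² = 300×1/30² = 1/3
CG = +√(1/3) = +0.577350

+√(1/3) = +0.577350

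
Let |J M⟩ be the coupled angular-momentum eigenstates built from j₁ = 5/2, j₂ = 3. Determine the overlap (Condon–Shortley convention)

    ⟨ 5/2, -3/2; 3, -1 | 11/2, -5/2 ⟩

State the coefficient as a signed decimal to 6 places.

j₁+j₂−J=0  J+j₁−j₂=5  J−j₁+j₂=6  j₁+j₂+J+1=12
(j₁±m₁, j₂±m₂, J±M) = (1,4,2,4,3,8)
P² = 6635520/11
sum k=0..0:
  [0] +1/1152 = 1/1152
S = 1/1152
C² = P²·S² = 5/11 ; C = +0.674200

+0.674200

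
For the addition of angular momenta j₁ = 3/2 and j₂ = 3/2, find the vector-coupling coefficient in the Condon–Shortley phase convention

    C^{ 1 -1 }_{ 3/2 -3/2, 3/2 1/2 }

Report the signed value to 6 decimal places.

j₁+j₂−J=2  J+j₁−j₂=1  J−j₁+j₂=1  j₁+j₂+J+1=5
(j₁±m₁, j₂±m₂, J±M) = (0,3,2,1,0,2)
P² = 6/5
sum k=2..2:
  [2] +1/2 = 1/2
S = 1/2
C² = P²·S² = 3/10 ; C = +0.547723

+0.547723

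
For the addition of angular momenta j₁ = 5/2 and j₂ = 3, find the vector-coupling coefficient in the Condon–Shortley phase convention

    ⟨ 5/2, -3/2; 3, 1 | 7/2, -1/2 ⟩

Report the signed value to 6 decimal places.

triangle: 2!·3!·4!/10! = 288/3628800
(j±m)!: 1!·4!·4!·2!·3!·4! = 165888
prefactor² = (2J+1)·Δ·N² = 18432/175
  k=1: −1/(1!·1!·3!·3!·0!·1!) = -1/36
  k=2: +1/(2!·0!·2!·2!·1!·2!) = 1/16
Σ = 5/144  ⇒  CG² = 18432/175·5/144² = 8/63
CG = +√(8/63) = +0.356348

+√(8/63) ≈ +0.356348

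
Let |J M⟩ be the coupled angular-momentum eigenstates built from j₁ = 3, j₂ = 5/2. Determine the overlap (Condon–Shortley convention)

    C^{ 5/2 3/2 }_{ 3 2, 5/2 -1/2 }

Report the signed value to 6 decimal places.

√[6·3!3!2!/9! · 5!1!2!3!4!1!] = √(288/7)
  +(−1)^0/∏(0,3,1,2,2,0)! = 1/24  (running 1/24)
  +(−1)^1/∏(1,2,0,1,3,1)! = -1/12  (running -1/24)
⟨..|..⟩ = √(288/7)·(-1/24) = -0.267261

−√(1/14) = -0.267261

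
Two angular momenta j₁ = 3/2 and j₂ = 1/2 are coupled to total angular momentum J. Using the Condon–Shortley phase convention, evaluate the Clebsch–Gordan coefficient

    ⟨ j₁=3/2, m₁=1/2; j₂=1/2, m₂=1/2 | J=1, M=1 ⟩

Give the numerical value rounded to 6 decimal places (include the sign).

j₁+j₂−J=1  J+j₁−j₂=2  J−j₁+j₂=0  j₁+j₂+J+1=4
(j₁±m₁, j₂±m₂, J±M) = (2,1,1,0,2,0)
P² = 1
sum k=1..1:
  [1] −1/2 = -1/2
S = -1/2
C² = P²·S² = 1/4 ; C = -0.500000

-0.500000  (= −√(1/4))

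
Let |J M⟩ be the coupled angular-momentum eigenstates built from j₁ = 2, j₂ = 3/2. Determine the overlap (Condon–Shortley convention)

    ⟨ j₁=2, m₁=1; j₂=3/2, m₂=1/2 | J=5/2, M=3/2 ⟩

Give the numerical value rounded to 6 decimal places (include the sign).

√[6·1!3!2!/7! · 3!1!2!1!4!1!] = √(144/35)
  +(−1)^0/∏(0,1,1,2,2,0)! = 1/4  (running 1/4)
  +(−1)^1/∏(1,0,0,1,3,1)! = -1/6  (running 1/12)
⟨..|..⟩ = √(144/35)·(1/12) = +0.169031

+√(1/35) = +0.169031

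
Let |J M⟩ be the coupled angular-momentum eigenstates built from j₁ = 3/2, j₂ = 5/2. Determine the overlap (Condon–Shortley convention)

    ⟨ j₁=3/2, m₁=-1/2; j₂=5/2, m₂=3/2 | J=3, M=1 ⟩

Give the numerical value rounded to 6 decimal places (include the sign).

triangle: 1!·2!·4!/8! = 48/40320
(j±m)!: 1!·2!·4!·1!·4!·2! = 2304
prefactor² = (2J+1)·Δ·N² = 96/5
  k=0: +1/(0!·1!·2!·4!·0!·0!) = 1/48
  k=1: −1/(1!·0!·1!·3!·1!·1!) = -1/6
Σ = -7/48  ⇒  CG² = 96/5·(-7/48)² = 49/120
CG = −√(49/120) = -0.639010

−√(49/120) ≈ -0.639010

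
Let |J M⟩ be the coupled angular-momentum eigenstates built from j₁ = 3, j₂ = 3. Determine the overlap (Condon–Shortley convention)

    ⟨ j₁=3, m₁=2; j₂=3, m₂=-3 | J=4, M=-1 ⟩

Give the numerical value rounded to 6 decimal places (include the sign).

+0.441367

j₁+j₂−J=2  J+j₁−j₂=4  J−j₁+j₂=4  j₁+j₂+J+1=11
(j₁±m₁, j₂±m₂, J±M) = (5,1,0,6,3,5)
P² = 1244160/77
sum k=0..0:
  [0] +1/288 = 1/288
S = 1/288
C² = P²·S² = 15/77 ; C = +0.441367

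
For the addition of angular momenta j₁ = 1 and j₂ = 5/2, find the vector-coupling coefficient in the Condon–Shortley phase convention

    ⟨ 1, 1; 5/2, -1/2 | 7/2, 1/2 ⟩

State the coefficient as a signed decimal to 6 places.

triangle: 0!×2!×5!/8! = 240/40320
(j±m)!: 2!×0!×2!×3!×4!×3! = 3456
prefactor² = (2J+1)×Δ×N² = 1152/7
  k=0: +1/(0!×0!×0!×2!×2!×3!) = 1/24
Σ = 1/24  ⇒  CG² = 1152/7×1/24² = 2/7
CG = +√(2/7) = +0.534522

+√(2/7) = +0.534522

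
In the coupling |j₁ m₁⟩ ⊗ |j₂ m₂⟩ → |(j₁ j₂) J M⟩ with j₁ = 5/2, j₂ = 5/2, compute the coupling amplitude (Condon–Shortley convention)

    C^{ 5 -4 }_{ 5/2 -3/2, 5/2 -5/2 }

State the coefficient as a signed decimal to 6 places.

+0.707107

j₁+j₂−J=0  J+j₁−j₂=5  J−j₁+j₂=5  j₁+j₂+J+1=11
(j₁±m₁, j₂±m₂, J±M) = (1,4,0,5,1,9)
P² = 4147200
sum k=0..0:
  [0] +1/2880 = 1/2880
S = 1/2880
C² = P²·S² = 1/2 ; C = +0.707107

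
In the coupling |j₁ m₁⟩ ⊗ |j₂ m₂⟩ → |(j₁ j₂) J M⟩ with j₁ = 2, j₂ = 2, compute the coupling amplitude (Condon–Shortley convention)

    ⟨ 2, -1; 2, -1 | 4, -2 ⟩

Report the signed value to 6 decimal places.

+0.755929

triangle: 0!*4!*4!/9! = 576/362880
(j±m)!: 1!*3!*1!*3!*2!*6! = 51840
prefactor² = (2J+1)*Δ*N² = 5184/7
  k=0: +1/(0!*0!*3!*1!*1!*3!) = 1/36
Σ = 1/36  ⇒  CG² = 5184/7*1/36² = 4/7
CG = +√(4/7) = +0.755929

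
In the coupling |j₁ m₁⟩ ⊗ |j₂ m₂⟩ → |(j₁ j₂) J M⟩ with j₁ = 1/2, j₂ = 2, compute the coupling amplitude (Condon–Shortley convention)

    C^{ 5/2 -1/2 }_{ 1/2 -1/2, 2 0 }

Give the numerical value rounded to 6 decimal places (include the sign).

+√(3/5) ≈ +0.774597

j₁+j₂−J=0  J+j₁−j₂=1  J−j₁+j₂=4  j₁+j₂+J+1=6
(j₁±m₁, j₂±m₂, J±M) = (0,1,2,2,2,3)
P² = 48/5
sum k=0..0:
  [0] +1/4 = 1/4
S = 1/4
C² = P²·S² = 3/5 ; C = +0.774597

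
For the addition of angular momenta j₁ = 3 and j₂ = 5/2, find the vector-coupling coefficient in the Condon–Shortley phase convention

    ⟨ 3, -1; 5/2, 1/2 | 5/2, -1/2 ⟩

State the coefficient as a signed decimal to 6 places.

√[6·3!3!2!/9! · 2!4!3!2!2!3!] = √(288/35)
  +(−1)^1/∏(1,2,3,2,0,0)! = -1/24  (running -1/24)
  +(−1)^2/∏(2,1,2,1,1,1)! = 1/4  (running 5/24)
  +(−1)^3/∏(3,0,1,0,2,2)! = -1/24  (running 1/6)
⟨..|..⟩ = √(288/35)·(1/6) = +0.478091

+0.478091  (= +√(8/35))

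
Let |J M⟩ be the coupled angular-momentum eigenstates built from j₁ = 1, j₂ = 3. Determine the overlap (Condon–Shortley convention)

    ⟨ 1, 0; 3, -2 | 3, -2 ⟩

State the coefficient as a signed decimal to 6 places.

+√(1/3) = +0.577350

j₁+j₂−J=1  J+j₁−j₂=1  J−j₁+j₂=5  j₁+j₂+J+1=8
(j₁±m₁, j₂±m₂, J±M) = (1,1,1,5,1,5)
P² = 300
sum k=0..1:
  [0] +1/24 = 1/24
  [1] −1/120 = -1/120
S = 1/30
C² = P²·S² = 1/3 ; C = +0.577350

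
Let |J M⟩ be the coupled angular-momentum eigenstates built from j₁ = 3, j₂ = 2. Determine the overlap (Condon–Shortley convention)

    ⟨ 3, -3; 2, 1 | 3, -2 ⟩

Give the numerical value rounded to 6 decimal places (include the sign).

+0.645497

triangle: 2!*4!*2!/9! = 96/362880
(j±m)!: 0!*6!*3!*1!*1!*5! = 518400
prefactor² = (2J+1)*Δ*N² = 960
  k=2: +1/(2!*0!*4!*1!*0!*1!) = 1/48
Σ = 1/48  ⇒  CG² = 960*1/48² = 5/12
CG = +√(5/12) = +0.645497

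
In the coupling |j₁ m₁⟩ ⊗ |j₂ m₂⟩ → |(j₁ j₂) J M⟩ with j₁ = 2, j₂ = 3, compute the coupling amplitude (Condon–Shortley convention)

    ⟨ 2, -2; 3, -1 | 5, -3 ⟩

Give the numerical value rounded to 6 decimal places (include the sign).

+0.577350  (= +√(1/3))

triangle: 0!×4!×6!/11! = 17280/39916800
(j±m)!: 0!×4!×2!×4!×2!×8! = 92897280
prefactor² = (2J+1)×Δ×N² = 442368
  k=0: +1/(0!×0!×4!×2!×0!×4!) = 1/1152
Σ = 1/1152  ⇒  CG² = 442368×1/1152² = 1/3
CG = +√(1/3) = +0.577350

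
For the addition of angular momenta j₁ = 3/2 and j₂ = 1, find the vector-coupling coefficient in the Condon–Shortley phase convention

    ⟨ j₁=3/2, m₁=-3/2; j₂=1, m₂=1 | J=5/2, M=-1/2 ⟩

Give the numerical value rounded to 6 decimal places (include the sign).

+√(1/10) = +0.316228

√[6·0!3!2!/6! · 0!3!2!0!2!3!] = √(72/5)
  +(−1)^0/∏(0,0,3,2,0,0)! = 1/12  (running 1/12)
⟨..|..⟩ = √(72/5)·(1/12) = +0.316228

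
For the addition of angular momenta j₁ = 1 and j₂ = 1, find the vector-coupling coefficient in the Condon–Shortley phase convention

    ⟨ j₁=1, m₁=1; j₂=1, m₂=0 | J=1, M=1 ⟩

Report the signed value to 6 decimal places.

+√(1/2) ≈ +0.707107

√[3·1!1!1!/4! · 2!0!1!1!2!0!] = √(1/2)
  +(−1)^0/∏(0,1,0,1,1,0)! = 1  (running 1)
⟨..|..⟩ = √(1/2)·(1) = +0.707107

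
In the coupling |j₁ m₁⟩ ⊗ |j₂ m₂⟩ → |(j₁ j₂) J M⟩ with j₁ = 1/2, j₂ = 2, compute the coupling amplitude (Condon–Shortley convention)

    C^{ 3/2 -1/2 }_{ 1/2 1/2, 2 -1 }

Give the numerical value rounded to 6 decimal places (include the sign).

+√(3/5) = +0.774597

j₁+j₂−J=1  J+j₁−j₂=0  J−j₁+j₂=3  j₁+j₂+J+1=5
(j₁±m₁, j₂±m₂, J±M) = (1,0,1,3,1,2)
P² = 12/5
sum k=0..0:
  [0] +1/2 = 1/2
S = 1/2
C² = P²·S² = 3/5 ; C = +0.774597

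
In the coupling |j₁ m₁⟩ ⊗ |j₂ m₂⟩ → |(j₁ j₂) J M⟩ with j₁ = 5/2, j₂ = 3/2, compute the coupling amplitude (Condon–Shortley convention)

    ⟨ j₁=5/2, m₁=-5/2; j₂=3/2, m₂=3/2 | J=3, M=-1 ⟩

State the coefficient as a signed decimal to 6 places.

triangle: 1!×4!×2!/8! = 48/40320
(j±m)!: 0!×5!×3!×0!×2!×4! = 34560
prefactor² = (2J+1)×Δ×N² = 288
  k=1: −1/(1!×0!×4!×2!×0!×0!) = -1/48
Σ = -1/48  ⇒  CG² = 288×(-1/48)² = 1/8
CG = −√(1/8) = -0.353553

-0.353553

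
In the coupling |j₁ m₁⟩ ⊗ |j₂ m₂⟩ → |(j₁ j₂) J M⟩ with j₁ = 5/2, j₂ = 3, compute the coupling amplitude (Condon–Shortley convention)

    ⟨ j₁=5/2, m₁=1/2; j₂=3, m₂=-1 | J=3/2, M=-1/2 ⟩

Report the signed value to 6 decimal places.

triangle: 4!·1!·2!/8! = 48/40320
(j±m)!: 3!·2!·2!·4!·1!·2! = 1152
prefactor² = (2J+1)·Δ·N² = 192/35
  k=1: −1/(1!·3!·1!·1!·0!·1!) = -1/6
  k=2: +1/(2!·2!·0!·0!·1!·2!) = 1/8
Σ = -1/24  ⇒  CG² = 192/35·(-1/24)² = 1/105
CG = −√(1/105) = -0.097590

−√(1/105) = -0.097590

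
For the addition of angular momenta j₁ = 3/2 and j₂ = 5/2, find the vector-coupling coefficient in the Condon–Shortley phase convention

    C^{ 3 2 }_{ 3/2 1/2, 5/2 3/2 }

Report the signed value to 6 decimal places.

−√(1/12) = -0.288675

j₁+j₂−J=1  J+j₁−j₂=2  J−j₁+j₂=4  j₁+j₂+J+1=8
(j₁±m₁, j₂±m₂, J±M) = (2,1,4,1,5,1)
P² = 48
sum k=0..1:
  [0] +1/24 = 1/24
  [1] −1/12 = -1/12
S = -1/24
C² = P²·S² = 1/12 ; C = -0.288675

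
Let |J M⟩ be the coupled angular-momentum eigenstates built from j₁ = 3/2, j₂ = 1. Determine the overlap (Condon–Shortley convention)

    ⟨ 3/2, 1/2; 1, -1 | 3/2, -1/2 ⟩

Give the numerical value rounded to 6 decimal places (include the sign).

triangle: 1!·2!·1!/5! = 2/120
(j±m)!: 2!·1!·0!·2!·1!·2! = 8
prefactor² = (2J+1)·Δ·N² = 8/15
  k=0: +1/(0!·1!·1!·0!·1!·1!) = 1
Σ = 1  ⇒  CG² = 8/15·1² = 8/15
CG = +√(8/15) = +0.730297

+0.730297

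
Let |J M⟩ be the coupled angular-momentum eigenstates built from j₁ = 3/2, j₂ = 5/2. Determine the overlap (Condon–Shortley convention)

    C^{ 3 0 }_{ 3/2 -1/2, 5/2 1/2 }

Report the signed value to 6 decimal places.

j₁+j₂−J=1  J+j₁−j₂=2  J−j₁+j₂=4  j₁+j₂+J+1=8
(j₁±m₁, j₂±m₂, J±M) = (1,2,3,2,3,3)
P² = 36/5
sum k=0..1:
  [0] +1/12 = 1/12
  [1] −1/4 = -1/4
S = -1/6
C² = P²·S² = 1/5 ; C = -0.447214

−√(1/5) ≈ -0.447214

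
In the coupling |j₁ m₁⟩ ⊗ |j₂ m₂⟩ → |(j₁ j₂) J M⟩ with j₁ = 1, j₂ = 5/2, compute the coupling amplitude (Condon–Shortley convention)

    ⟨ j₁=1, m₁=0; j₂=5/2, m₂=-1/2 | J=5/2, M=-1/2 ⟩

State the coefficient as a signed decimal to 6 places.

+0.169031

√[6·1!1!4!/7! · 1!1!2!3!2!3!] = √(144/35)
  +(−1)^0/∏(0,1,1,2,0,2)! = 1/4  (running 1/4)
  +(−1)^1/∏(1,0,0,1,1,3)! = -1/6  (running 1/12)
⟨..|..⟩ = √(144/35)·(1/12) = +0.169031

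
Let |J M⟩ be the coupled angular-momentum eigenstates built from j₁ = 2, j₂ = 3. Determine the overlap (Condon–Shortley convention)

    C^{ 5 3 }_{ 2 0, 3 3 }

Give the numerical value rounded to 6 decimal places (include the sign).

j₁+j₂−J=0  J+j₁−j₂=4  J−j₁+j₂=6  j₁+j₂+J+1=11
(j₁±m₁, j₂±m₂, J±M) = (2,2,6,0,8,2)
P² = 1105920
sum k=0..0:
  [0] +1/2880 = 1/2880
S = 1/2880
C² = P²·S² = 2/15 ; C = +0.365148

+√(2/15) ≈ +0.365148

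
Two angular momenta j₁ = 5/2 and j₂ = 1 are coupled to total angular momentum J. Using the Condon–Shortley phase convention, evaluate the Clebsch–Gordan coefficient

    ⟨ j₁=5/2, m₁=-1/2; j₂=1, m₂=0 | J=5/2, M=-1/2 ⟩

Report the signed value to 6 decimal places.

√[6·1!4!1!/7! · 2!3!1!1!2!3!] = √(144/35)
  +(−1)^0/∏(0,1,3,1,1,0)! = 1/6  (running 1/6)
  +(−1)^1/∏(1,0,2,0,2,1)! = -1/4  (running -1/12)
⟨..|..⟩ = √(144/35)·(-1/12) = -0.169031

-0.169031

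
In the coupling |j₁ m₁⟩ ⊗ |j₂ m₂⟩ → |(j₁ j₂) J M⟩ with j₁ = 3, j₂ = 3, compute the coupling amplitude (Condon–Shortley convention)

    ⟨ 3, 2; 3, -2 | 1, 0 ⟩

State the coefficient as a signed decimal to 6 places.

√[3·5!1!1!/8! · 5!1!1!5!1!1!] = √(900/7)
  +(−1)^0/∏(0,5,1,1,0,0)! = 1/120  (running 1/120)
  +(−1)^1/∏(1,4,0,0,1,1)! = -1/24  (running -1/30)
⟨..|..⟩ = √(900/7)·(-1/30) = -0.377964

-0.377964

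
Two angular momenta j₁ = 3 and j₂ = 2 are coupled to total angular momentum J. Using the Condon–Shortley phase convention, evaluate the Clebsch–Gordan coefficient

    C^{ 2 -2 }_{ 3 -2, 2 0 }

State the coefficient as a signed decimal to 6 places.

+0.597614

triangle: 3!*3!*1!/8! = 36/40320
(j±m)!: 1!*5!*2!*2!*0!*4! = 11520
prefactor² = (2J+1)*Δ*N² = 360/7
  k=2: +1/(2!*1!*3!*0!*0!*1!) = 1/12
Σ = 1/12  ⇒  CG² = 360/7*1/12² = 5/14
CG = +√(5/14) = +0.597614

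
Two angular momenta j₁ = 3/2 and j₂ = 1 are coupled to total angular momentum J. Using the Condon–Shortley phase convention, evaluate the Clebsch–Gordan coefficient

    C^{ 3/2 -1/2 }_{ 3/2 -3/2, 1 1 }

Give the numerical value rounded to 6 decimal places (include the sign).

−√(2/5) = -0.632456

√[4·1!2!1!/5! · 0!3!2!0!1!2!] = √(8/5)
  +(−1)^1/∏(1,0,2,1,0,0)! = -1/2  (running -1/2)
⟨..|..⟩ = √(8/5)·(-1/2) = -0.632456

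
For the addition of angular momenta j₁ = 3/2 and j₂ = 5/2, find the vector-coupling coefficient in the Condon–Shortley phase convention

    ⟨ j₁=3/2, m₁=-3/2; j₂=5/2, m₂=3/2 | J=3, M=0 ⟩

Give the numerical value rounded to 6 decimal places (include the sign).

√[7·1!2!4!/8! · 0!3!4!1!3!3!] = √(216/5)
  +(−1)^1/∏(1,0,2,3,0,1)! = -1/12  (running -1/12)
⟨..|..⟩ = √(216/5)·(-1/12) = -0.547723

−√(3/10) ≈ -0.547723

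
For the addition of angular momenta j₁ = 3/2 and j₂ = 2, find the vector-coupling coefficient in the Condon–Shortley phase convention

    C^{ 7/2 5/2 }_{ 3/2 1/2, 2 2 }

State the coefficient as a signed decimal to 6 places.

triangle: 0!*3!*4!/8! = 144/40320
(j±m)!: 2!*1!*4!*0!*6!*1! = 34560
prefactor² = (2J+1)*Δ*N² = 6912/7
  k=0: +1/(0!*0!*1!*4!*2!*0!) = 1/48
Σ = 1/48  ⇒  CG² = 6912/7*1/48² = 3/7
CG = +√(3/7) = +0.654654

+0.654654  (= +√(3/7))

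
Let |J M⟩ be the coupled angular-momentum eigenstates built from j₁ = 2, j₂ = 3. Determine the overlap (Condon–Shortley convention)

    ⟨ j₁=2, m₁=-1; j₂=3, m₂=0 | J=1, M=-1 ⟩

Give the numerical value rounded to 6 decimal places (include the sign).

-0.292770

j₁+j₂−J=4  J+j₁−j₂=0  J−j₁+j₂=2  j₁+j₂+J+1=7
(j₁±m₁, j₂±m₂, J±M) = (1,3,3,3,0,2)
P² = 432/35
sum k=3..3:
  [3] −1/12 = -1/12
S = -1/12
C² = P²·S² = 3/35 ; C = -0.292770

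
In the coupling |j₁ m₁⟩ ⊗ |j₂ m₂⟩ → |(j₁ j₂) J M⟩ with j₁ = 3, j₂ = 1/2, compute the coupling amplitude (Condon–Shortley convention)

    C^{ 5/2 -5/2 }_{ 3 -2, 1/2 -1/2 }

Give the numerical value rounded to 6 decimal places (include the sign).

triangle: 1!*5!*0!/7! = 120/5040
(j±m)!: 1!*5!*0!*1!*0!*5! = 14400
prefactor² = (2J+1)*Δ*N² = 14400/7
  k=0: +1/(0!*1!*5!*0!*0!*0!) = 1/120
Σ = 1/120  ⇒  CG² = 14400/7*1/120² = 1/7
CG = +√(1/7) = +0.377964

+0.377964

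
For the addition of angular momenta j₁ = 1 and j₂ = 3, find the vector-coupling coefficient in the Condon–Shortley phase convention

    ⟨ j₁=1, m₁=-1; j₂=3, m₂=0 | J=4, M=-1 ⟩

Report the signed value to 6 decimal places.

√[9·0!2!6!/9! · 0!2!3!3!3!5!] = √(12960/7)
  +(−1)^0/∏(0,0,2,3,0,3)! = 1/72  (running 1/72)
⟨..|..⟩ = √(12960/7)·(1/72) = +0.597614

+0.597614  (= +√(5/14))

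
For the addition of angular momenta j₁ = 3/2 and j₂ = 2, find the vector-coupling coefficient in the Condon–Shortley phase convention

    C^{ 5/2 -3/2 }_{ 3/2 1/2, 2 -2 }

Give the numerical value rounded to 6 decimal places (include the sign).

+0.676123

√[6·1!2!3!/7! · 2!1!0!4!1!4!] = √(576/35)
  +(−1)^0/∏(0,1,1,0,1,3)! = 1/6  (running 1/6)
⟨..|..⟩ = √(576/35)·(1/6) = +0.676123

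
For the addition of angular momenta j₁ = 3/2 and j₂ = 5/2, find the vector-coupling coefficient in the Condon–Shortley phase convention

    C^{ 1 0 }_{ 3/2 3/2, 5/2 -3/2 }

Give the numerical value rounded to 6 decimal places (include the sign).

triangle: 3!×0!×2!/6! = 12/720
(j±m)!: 3!×0!×1!×4!×1!×1! = 144
prefactor² = (2J+1)×Δ×N² = 36/5
  k=0: +1/(0!×3!×0!×1!×0!×1!) = 1/6
Σ = 1/6  ⇒  CG² = 36/5×1/6² = 1/5
CG = +√(1/5) = +0.447214

+√(1/5) = +0.447214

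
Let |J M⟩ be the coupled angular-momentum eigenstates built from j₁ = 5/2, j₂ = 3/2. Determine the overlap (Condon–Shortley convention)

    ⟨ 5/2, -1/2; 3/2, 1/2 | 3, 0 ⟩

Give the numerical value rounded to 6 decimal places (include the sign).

−√(1/5) ≈ -0.447214

j₁+j₂−J=1  J+j₁−j₂=4  J−j₁+j₂=2  j₁+j₂+J+1=8
(j₁±m₁, j₂±m₂, J±M) = (2,3,2,1,3,3)
P² = 36/5
sum k=0..1:
  [0] +1/12 = 1/12
  [1] −1/4 = -1/4
S = -1/6
C² = P²·S² = 1/5 ; C = -0.447214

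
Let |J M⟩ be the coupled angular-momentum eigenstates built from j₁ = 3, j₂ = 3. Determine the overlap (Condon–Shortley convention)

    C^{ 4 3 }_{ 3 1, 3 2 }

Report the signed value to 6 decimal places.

−√(1/11) ≈ -0.301511

j₁+j₂−J=2  J+j₁−j₂=4  J−j₁+j₂=4  j₁+j₂+J+1=11
(j₁±m₁, j₂±m₂, J±M) = (4,2,5,1,7,1)
P² = 82944/11
sum k=1..2:
  [1] −1/144 = -1/144
  [2] +1/288 = 1/288
S = -1/288
C² = P²·S² = 1/11 ; C = -0.301511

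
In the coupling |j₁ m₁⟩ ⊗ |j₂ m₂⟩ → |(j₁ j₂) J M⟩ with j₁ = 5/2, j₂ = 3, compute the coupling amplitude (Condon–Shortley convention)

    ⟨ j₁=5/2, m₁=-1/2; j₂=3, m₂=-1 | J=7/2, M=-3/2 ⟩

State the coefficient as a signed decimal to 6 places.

j₁+j₂−J=2  J+j₁−j₂=3  J−j₁+j₂=4  j₁+j₂+J+1=10
(j₁±m₁, j₂±m₂, J±M) = (2,3,2,4,2,5)
P² = 3072/35
sum k=0..2:
  [0] +1/48 = 1/48
  [1] −1/12 = -1/12
  [2] +1/96 = 1/96
S = -5/96
C² = P²·S² = 5/21 ; C = -0.487950

-0.487950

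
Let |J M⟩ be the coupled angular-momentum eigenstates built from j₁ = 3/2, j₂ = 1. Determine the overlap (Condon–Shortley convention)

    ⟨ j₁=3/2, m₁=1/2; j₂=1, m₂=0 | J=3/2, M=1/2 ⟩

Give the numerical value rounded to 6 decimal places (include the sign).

+√(1/15) ≈ +0.258199

j₁+j₂−J=1  J+j₁−j₂=2  J−j₁+j₂=1  j₁+j₂+J+1=5
(j₁±m₁, j₂±m₂, J±M) = (2,1,1,1,2,1)
P² = 4/15
sum k=0..1:
  [0] +1/1 = 1
  [1] −1/2 = -1/2
S = 1/2
C² = P²·S² = 1/15 ; C = +0.258199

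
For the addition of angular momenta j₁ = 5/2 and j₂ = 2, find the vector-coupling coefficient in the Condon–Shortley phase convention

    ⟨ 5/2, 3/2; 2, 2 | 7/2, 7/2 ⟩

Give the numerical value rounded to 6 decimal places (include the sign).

−√(4/9) = -0.666667

triangle: 1!·4!·3!/9! = 144/362880
(j±m)!: 4!·1!·4!·0!·7!·0! = 2903040
prefactor² = (2J+1)·Δ·N² = 9216
  k=1: −1/(1!·0!·0!·3!·4!·0!) = -1/144
Σ = -1/144  ⇒  CG² = 9216·(-1/144)² = 4/9
CG = −√(4/9) = -0.666667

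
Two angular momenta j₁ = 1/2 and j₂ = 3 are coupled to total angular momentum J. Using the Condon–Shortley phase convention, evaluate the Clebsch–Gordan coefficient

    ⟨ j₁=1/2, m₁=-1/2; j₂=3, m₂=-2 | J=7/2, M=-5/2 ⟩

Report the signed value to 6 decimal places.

√[8·0!1!6!/8! · 0!1!1!5!1!6!] = √(86400/7)
  +(−1)^0/∏(0,0,1,1,0,5)! = 1/120  (running 1/120)
⟨..|..⟩ = √(86400/7)·(1/120) = +0.925820

+0.925820  (= +√(6/7))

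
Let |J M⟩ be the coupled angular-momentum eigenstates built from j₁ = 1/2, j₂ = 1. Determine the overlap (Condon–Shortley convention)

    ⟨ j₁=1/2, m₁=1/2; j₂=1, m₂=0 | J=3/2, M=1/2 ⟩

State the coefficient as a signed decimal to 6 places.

triangle: 0!*1!*2!/4! = 2/24
(j±m)!: 1!*0!*1!*1!*2!*1! = 2
prefactor² = (2J+1)*Δ*N² = 2/3
  k=0: +1/(0!*0!*0!*1!*1!*1!) = 1
Σ = 1  ⇒  CG² = 2/3*1² = 2/3
CG = +√(2/3) = +0.816497

+0.816497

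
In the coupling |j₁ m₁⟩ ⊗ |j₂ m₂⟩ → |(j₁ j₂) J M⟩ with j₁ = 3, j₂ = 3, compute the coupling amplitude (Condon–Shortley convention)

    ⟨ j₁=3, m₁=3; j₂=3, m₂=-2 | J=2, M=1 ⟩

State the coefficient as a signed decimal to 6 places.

√[5·4!2!2!/9! · 6!0!1!5!3!1!] = √(4800/7)
  +(−1)^0/∏(0,4,0,1,2,1)! = 1/48  (running 1/48)
⟨..|..⟩ = √(4800/7)·(1/48) = +0.545545

+√(25/84) = +0.545545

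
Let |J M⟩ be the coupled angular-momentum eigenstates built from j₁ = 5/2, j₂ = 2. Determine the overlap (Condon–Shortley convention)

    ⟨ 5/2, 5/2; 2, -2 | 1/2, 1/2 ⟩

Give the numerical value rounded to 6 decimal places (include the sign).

triangle: 4!×1!×0!/6! = 24/720
(j±m)!: 5!×0!×0!×4!×1!×0! = 2880
prefactor² = (2J+1)×Δ×N² = 192
  k=0: +1/(0!×4!×0!×0!×1!×0!) = 1/24
Σ = 1/24  ⇒  CG² = 192×1/24² = 1/3
CG = +√(1/3) = +0.577350

+√(1/3) = +0.577350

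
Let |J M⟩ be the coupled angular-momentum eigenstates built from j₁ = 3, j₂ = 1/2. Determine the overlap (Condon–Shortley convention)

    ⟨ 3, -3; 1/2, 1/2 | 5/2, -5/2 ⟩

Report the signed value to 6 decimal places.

−√(6/7) = -0.925820

√[6·1!5!0!/7! · 0!6!1!0!0!5!] = √(86400/7)
  +(−1)^1/∏(1,0,5,0,0,0)! = -1/120  (running -1/120)
⟨..|..⟩ = √(86400/7)·(-1/120) = -0.925820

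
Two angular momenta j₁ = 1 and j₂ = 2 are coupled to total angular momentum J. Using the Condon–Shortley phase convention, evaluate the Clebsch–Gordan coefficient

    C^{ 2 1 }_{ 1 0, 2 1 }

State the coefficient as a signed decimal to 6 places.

√[5·1!1!3!/6! · 1!1!3!1!3!1!] = √(3/2)
  +(−1)^0/∏(0,1,1,3,0,0)! = 1/6  (running 1/6)
  +(−1)^1/∏(1,0,0,2,1,1)! = -1/2  (running -1/3)
⟨..|..⟩ = √(3/2)·(-1/3) = -0.408248

-0.408248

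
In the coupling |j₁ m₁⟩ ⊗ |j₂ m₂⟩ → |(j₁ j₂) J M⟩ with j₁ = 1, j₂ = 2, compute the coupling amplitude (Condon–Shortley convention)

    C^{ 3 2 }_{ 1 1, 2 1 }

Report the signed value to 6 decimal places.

triangle: 0!×2!×4!/7! = 48/5040
(j±m)!: 2!×0!×3!×1!×5!×1! = 1440
prefactor² = (2J+1)×Δ×N² = 96
  k=0: +1/(0!×0!×0!×3!×2!×1!) = 1/12
Σ = 1/12  ⇒  CG² = 96×1/12² = 2/3
CG = +√(2/3) = +0.816497

+√(2/3) ≈ +0.816497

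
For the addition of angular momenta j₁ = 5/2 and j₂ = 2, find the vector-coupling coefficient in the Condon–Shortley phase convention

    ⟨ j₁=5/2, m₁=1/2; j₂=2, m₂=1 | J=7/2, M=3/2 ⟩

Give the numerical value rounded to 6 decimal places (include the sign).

−√(2/21) ≈ -0.308607

√[8·1!4!3!/9! · 3!2!3!1!5!2!] = √(384/7)
  +(−1)^0/∏(0,1,2,3,2,0)! = 1/24  (running 1/24)
  +(−1)^1/∏(1,0,1,2,3,1)! = -1/12  (running -1/24)
⟨..|..⟩ = √(384/7)·(-1/24) = -0.308607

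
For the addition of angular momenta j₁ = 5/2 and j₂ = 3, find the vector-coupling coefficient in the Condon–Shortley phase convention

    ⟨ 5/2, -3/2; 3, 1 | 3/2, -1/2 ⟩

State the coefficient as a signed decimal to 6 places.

√[4·4!1!2!/8! · 1!4!4!2!1!2!] = √(384/35)
  +(−1)^3/∏(3,1,1,1,0,1)! = -1/6  (running -1/6)
  +(−1)^4/∏(4,0,0,0,1,2)! = 1/48  (running -7/48)
⟨..|..⟩ = √(384/35)·(-7/48) = -0.483046

-0.483046  (= −√(7/30))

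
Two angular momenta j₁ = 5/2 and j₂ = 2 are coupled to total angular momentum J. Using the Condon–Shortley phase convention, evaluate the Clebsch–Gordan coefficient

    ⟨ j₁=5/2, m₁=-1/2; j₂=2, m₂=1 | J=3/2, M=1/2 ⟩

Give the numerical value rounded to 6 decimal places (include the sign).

+0.487950

triangle: 3!·2!·1!/7! = 12/5040
(j±m)!: 2!·3!·3!·1!·2!·1! = 144
prefactor² = (2J+1)·Δ·N² = 48/35
  k=2: +1/(2!·1!·1!·1!·1!·0!) = 1/2
  k=3: −1/(3!·0!·0!·0!·2!·1!) = -1/12
Σ = 5/12  ⇒  CG² = 48/35·5/12² = 5/21
CG = +√(5/21) = +0.487950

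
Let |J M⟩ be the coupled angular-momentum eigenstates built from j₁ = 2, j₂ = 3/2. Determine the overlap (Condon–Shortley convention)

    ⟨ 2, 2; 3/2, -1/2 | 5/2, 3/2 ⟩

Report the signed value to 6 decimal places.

+√(16/35) = +0.676123

√[6·1!3!2!/7! · 4!0!1!2!4!1!] = √(576/35)
  +(−1)^0/∏(0,1,0,1,3,1)! = 1/6  (running 1/6)
⟨..|..⟩ = √(576/35)·(1/6) = +0.676123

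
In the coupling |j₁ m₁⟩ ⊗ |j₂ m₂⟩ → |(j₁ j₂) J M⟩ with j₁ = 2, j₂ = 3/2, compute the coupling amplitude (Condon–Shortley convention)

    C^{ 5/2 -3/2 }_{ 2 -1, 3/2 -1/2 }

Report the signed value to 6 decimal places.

-0.169031  (= −√(1/35))

j₁+j₂−J=1  J+j₁−j₂=3  J−j₁+j₂=2  j₁+j₂+J+1=7
(j₁±m₁, j₂±m₂, J±M) = (1,3,1,2,1,4)
P² = 144/35
sum k=0..1:
  [0] +1/6 = 1/6
  [1] −1/4 = -1/4
S = -1/12
C² = P²·S² = 1/35 ; C = -0.169031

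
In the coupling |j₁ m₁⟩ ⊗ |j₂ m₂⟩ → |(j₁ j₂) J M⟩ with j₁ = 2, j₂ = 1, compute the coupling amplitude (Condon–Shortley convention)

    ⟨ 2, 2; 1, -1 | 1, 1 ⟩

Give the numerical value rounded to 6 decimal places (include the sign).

+√(3/5) ≈ +0.774597

j₁+j₂−J=2  J+j₁−j₂=2  J−j₁+j₂=0  j₁+j₂+J+1=5
(j₁±m₁, j₂±m₂, J±M) = (4,0,0,2,2,0)
P² = 48/5
sum k=0..0:
  [0] +1/4 = 1/4
S = 1/4
C² = P²·S² = 3/5 ; C = +0.774597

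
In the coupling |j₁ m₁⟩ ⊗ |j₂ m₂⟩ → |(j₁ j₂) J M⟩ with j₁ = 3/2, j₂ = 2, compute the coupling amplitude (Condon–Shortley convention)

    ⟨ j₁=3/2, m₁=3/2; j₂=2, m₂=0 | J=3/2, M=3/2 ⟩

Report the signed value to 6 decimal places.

+√(1/5) ≈ +0.447214

triangle: 2!*1!*2!/6! = 4/720
(j±m)!: 3!*0!*2!*2!*3!*0! = 144
prefactor² = (2J+1)*Δ*N² = 16/5
  k=0: +1/(0!*2!*0!*2!*1!*0!) = 1/4
Σ = 1/4  ⇒  CG² = 16/5*1/4² = 1/5
CG = +√(1/5) = +0.447214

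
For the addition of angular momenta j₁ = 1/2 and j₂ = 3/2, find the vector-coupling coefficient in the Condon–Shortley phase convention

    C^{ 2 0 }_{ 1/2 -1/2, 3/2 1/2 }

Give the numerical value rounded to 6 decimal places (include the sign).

triangle: 0!×1!×3!/5! = 6/120
(j±m)!: 0!×1!×2!×1!×2!×2! = 8
prefactor² = (2J+1)×Δ×N² = 2
  k=0: +1/(0!×0!×1!×2!×0!×1!) = 1/2
Σ = 1/2  ⇒  CG² = 2×1/2² = 1/2
CG = +√(1/2) = +0.707107

+0.707107  (= +√(1/2))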